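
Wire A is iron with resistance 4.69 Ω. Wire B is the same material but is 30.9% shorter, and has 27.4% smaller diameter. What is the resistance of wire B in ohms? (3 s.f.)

6.15 Ω

R ∝ L/d², so R_B/R_A = (1 − 30.9/100) × (1 − 27.4/100)⁻²
= 0.691 × 1.897 = 1.311
R_B = 1.311 × 4.69 = 6.15 Ω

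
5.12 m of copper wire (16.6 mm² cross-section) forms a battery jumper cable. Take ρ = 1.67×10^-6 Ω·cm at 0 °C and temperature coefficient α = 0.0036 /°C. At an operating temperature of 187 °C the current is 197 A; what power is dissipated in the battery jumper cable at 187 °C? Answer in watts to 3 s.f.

334 W

ρ = 1.67×10^-6 Ω·cm = 1.67×10^-8 Ω·m
A = 16.6 mm² = 1.660e-05 m²
R₍0₎ = ρL/A = (1.67×10^-8)(5.12)/(1.660e-05) = 0.005151 Ω
R₍187₎ = R₍0₎(1 + αΔT) = 0.005151 × (1 + 0.0036×187) = 0.008618 Ω
P = I²R = (197)² × 0.008618 = 334 W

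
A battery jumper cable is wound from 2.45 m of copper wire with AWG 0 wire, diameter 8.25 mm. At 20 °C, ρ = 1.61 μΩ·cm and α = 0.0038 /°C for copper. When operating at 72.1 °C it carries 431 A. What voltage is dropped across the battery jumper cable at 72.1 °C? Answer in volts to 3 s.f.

0.381 V

ρ = 1.61 μΩ·cm = 1.61×10^-8 Ω·m
A = π(8.25/2 mm)² = π(4.1250e-03 m)² = 5.346e-05 m²
R₍20₎ = ρL/A = (1.61×10^-8)(2.45)/(5.346e-05) = 7.379×10^-4 Ω
R₍72.1₎ = R₍20₎(1 + αΔT) = 7.379×10^-4 × (1 + 0.0038×52.1) = 8.840×10^-4 Ω
V = IR = 431 × 8.840×10^-4 = 0.381 V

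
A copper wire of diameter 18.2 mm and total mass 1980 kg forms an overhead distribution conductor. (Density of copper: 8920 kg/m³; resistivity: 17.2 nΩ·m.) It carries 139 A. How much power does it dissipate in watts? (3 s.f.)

ρ = 17.2 nΩ·m = 1.72×10^-8 Ω·m
A = π(d/2)² = π(9.1000e-03 m)² = 2.6016e-04 m²
L = m/(density·A) = 1980/(8920×2.6016e-04) = 853.2 m
R = ρL/A = (1.72×10^-8)(853.2)/(2.6016e-04) = 0.05641 Ω
P = I²R = (139)² × 0.05641 = 1090 W

1090 W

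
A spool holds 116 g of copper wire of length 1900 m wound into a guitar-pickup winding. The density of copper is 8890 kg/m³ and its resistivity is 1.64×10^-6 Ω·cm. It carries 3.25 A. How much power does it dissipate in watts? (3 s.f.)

47900 W

ρ = 1.64×10^-6 Ω·cm = 1.64×10^-8 Ω·m
A = m/(density·L) = 0.116/(8890×1900) = 6.8676e-09 m²
R = ρL/A = (1.64×10^-8)(1900)/(6.8676e-09) = 4537 Ω
P = I²R = (3.25)² × 4537 = 47900 W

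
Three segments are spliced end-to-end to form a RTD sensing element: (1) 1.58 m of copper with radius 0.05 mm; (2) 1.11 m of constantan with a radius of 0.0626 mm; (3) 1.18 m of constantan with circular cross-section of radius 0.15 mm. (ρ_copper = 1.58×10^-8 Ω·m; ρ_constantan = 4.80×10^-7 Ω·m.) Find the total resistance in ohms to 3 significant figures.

54.5 Ω

Seg 1: A = πr² = π(5.0000e-05 m)² = 7.854e-09 m²
R_1 = (1.58×10^-8)(1.58)/(7.854e-09) = 3.179 Ω
Seg 2: A = πr² = π(6.2600e-05 m)² = 1.231e-08 m²
R_2 = (4.80×10^-7)(1.11)/(1.231e-08) = 43.28 Ω
Seg 3: A = πr² = π(1.5000e-04 m)² = 7.069e-08 m²
R_3 = (4.80×10^-7)(1.18)/(7.069e-08) = 8.013 Ω
R_total = R_1 + R_2 + R_3 = 54.5 Ω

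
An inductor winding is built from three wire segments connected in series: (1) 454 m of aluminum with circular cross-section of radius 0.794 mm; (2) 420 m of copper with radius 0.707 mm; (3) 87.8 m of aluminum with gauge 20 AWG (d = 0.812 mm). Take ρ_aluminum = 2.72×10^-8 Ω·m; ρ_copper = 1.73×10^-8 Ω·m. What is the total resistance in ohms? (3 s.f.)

Seg 1: A = πr² = π(7.9400e-04 m)² = 1.981e-06 m²
R_1 = (2.72×10^-8)(454)/(1.981e-06) = 6.235 Ω
Seg 2: A = πr² = π(7.0700e-04 m)² = 1.570e-06 m²
R_2 = (1.73×10^-8)(420)/(1.570e-06) = 4.627 Ω
Seg 3: A = π(0.812/2 mm)² = π(4.0600e-04 m)² = 5.178e-07 m²
R_3 = (2.72×10^-8)(87.8)/(5.178e-07) = 4.612 Ω
R_total = R_1 + R_2 + R_3 = 15.5 Ω

15.5 Ω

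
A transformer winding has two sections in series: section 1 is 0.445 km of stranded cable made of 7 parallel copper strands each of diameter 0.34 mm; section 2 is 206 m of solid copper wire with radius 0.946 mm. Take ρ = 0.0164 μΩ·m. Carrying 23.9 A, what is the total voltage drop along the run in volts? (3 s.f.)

303 V

ρ = 0.0164 μΩ·m = 1.64×10^-8 Ω·m
Section 1: A_strand = π(1.7000e-04)² = 9.079e-08 m²; R₁ = ρL/(N·A_s) = (1.64×10^-8)(445)/(7×9.079e-08) = 11.48 Ω
Section 2: A = πr² = π(9.4600e-04 m)² = 2.811e-06 m²
R₂ = (1.64×10^-8)(206)/(2.811e-06) = 1.202 Ω
R = R₁ + R₂ = 12.68 Ω
V = IR = 23.9 × 12.68 = 303 V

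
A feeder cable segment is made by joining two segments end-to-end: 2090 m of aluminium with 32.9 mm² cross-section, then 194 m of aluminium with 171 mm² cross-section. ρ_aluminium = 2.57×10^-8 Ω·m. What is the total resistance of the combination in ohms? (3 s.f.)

1.66 Ω

Segment 1: A = 32.9 mm² = 3.290e-05 m²
R₁ = ρL/A = (2.57×10^-8)(2090)/(3.290e-05) = 1.633 Ω
Segment 2: A = 171 mm² = 1.710e-04 m²
R₂ = (2.57×10^-8)(194)/(1.710e-04) = 0.02916 Ω
R = R₁ + R₂ = 1.66 Ω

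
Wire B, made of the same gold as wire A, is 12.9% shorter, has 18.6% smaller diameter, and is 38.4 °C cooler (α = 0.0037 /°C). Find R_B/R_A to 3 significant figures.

R ∝ ρL/d² with ρ ∝ (1+αΔT), so R_B/R_A = (1 − 12.9/100) × (1 − 18.6/100)⁻² × (1 − 0.0037×38.4)
= 0.871 × 1.509 × 0.8579 = 1.13

1.13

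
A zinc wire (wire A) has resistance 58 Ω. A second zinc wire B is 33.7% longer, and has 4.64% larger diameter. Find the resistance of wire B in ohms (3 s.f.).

70.8 Ω

R ∝ L/d², so R_B/R_A = (1 + 33.7/100) × (1 + 4.64/100)⁻²
= 1.337 × 0.9133 = 1.221
R_B = 1.221 × 58 = 70.8 Ω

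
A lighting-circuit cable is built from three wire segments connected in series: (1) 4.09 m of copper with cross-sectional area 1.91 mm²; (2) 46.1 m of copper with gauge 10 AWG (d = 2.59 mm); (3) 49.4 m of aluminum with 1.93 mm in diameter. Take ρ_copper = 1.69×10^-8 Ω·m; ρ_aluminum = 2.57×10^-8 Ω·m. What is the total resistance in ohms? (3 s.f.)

0.618 Ω

Seg 1: A = 1.91 mm² = 1.910e-06 m²
R_1 = (1.69×10^-8)(4.09)/(1.910e-06) = 0.03619 Ω
Seg 2: A = π(2.59/2 mm)² = π(1.2950e-03 m)² = 5.269e-06 m²
R_2 = (1.69×10^-8)(46.1)/(5.269e-06) = 0.1479 Ω
Seg 3: A = π(d/2)² = π(9.6500e-04 m)² = 2.926e-06 m²
R_3 = (2.57×10^-8)(49.4)/(2.926e-06) = 0.434 Ω
R_total = R_1 + R_2 + R_3 = 0.618 Ω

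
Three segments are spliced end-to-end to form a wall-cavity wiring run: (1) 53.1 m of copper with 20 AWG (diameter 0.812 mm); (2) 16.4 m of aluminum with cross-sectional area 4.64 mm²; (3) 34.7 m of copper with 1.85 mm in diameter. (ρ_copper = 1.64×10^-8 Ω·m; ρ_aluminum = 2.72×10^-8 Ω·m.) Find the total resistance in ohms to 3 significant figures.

1.99 Ω

Seg 1: A = π(0.812/2 mm)² = π(4.0600e-04 m)² = 5.178e-07 m²
R_1 = (1.64×10^-8)(53.1)/(5.178e-07) = 1.682 Ω
Seg 2: A = 4.64 mm² = 4.640e-06 m²
R_2 = (2.72×10^-8)(16.4)/(4.640e-06) = 0.09614 Ω
Seg 3: A = π(d/2)² = π(9.2500e-04 m)² = 2.688e-06 m²
R_3 = (1.64×10^-8)(34.7)/(2.688e-06) = 0.2117 Ω
R_total = R_1 + R_2 + R_3 = 1.99 Ω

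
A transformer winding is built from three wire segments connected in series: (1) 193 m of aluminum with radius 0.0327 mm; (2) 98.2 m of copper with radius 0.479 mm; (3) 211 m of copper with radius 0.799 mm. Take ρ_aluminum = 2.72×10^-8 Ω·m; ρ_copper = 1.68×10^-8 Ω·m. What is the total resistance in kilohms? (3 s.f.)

1.57 kΩ

Seg 1: A = πr² = π(3.2700e-05 m)² = 3.359e-09 m²
R_1 = (2.72×10^-8)(193)/(3.359e-09) = 1563 Ω
Seg 2: A = πr² = π(4.7900e-04 m)² = 7.208e-07 m²
R_2 = (1.68×10^-8)(98.2)/(7.208e-07) = 2.289 Ω
Seg 3: A = πr² = π(7.9900e-04 m)² = 2.006e-06 m²
R_3 = (1.68×10^-8)(211)/(2.006e-06) = 1.767 Ω
R_total = R_1 + R_2 + R_3 = 1.57 kΩ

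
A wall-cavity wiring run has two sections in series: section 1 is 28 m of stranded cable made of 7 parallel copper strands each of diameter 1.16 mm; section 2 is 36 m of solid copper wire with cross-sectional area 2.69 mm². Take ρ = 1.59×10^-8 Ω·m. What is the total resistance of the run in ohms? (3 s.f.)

Section 1: A_strand = π(5.8000e-04)² = 1.057e-06 m²; R₁ = ρL/(N·A_s) = (1.59×10^-8)(28)/(7×1.057e-06) = 0.06018 Ω
Section 2: A = 2.69 mm² = 2.690e-06 m²
R₂ = (1.59×10^-8)(36)/(2.690e-06) = 0.2128 Ω
R = R₁ + R₂ = 0.273 Ω

0.273 Ω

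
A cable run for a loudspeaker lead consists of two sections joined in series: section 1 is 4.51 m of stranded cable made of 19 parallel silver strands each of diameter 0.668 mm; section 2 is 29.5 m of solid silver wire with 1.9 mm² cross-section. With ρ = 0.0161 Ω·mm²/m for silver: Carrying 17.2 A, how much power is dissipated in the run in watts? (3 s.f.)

ρ = 0.0161 Ω·mm²/m = 1.61×10^-8 Ω·m
Section 1: A_strand = π(3.3400e-04)² = 3.505e-07 m²; R₁ = ρL/(N·A_s) = (1.61×10^-8)(4.51)/(19×3.505e-07) = 0.0109 Ω
Section 2: A = 1.9 mm² = 1.900e-06 m²
R₂ = (1.61×10^-8)(29.5)/(1.900e-06) = 0.25 Ω
R = R₁ + R₂ = 0.2609 Ω
P = I²R = (17.2)² × 0.2609 = 77.2 W

77.2 W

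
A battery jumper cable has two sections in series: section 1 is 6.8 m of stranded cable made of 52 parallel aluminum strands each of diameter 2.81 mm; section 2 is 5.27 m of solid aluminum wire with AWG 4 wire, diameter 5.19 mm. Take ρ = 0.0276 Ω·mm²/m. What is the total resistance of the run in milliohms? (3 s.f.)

ρ = 0.0276 Ω·mm²/m = 2.76×10^-8 Ω·m
Section 1: A_strand = π(1.4050e-03)² = 6.202e-06 m²; R₁ = ρL/(N·A_s) = (2.76×10^-8)(6.8)/(52×6.202e-06) = 5.820×10^-4 Ω
Section 2: A = π(5.19/2 mm)² = π(2.5950e-03 m)² = 2.116e-05 m²
R₂ = (2.76×10^-8)(5.27)/(2.116e-05) = 0.006875 Ω
R = R₁ + R₂ = 7.46 mΩ

7.46 mΩ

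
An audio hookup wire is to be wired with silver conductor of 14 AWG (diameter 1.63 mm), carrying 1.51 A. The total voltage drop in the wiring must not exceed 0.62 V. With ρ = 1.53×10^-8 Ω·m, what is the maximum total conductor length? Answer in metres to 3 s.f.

56.0 m

A = π(1.63/2 mm)² = π(8.1500e-04 m)² = 2.087e-06 m²
L_max = V_max·A/(1·ρI) = (0.62)(2.087e-06)/(1.53×10^-8×1.51) = 56.0 m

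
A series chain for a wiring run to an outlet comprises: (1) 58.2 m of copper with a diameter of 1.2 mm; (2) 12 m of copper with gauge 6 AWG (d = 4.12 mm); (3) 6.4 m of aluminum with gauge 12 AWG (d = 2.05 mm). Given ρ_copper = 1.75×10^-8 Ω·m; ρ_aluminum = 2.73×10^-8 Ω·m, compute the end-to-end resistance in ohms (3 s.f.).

Seg 1: A = π(d/2)² = π(6.0000e-04 m)² = 1.131e-06 m²
R_1 = (1.75×10^-8)(58.2)/(1.131e-06) = 0.9006 Ω
Seg 2: A = π(4.12/2 mm)² = π(2.0600e-03 m)² = 1.333e-05 m²
R_2 = (1.75×10^-8)(12)/(1.333e-05) = 0.01575 Ω
Seg 3: A = π(2.05/2 mm)² = π(1.0250e-03 m)² = 3.301e-06 m²
R_3 = (2.73×10^-8)(6.4)/(3.301e-06) = 0.05294 Ω
R_total = R_1 + R_2 + R_3 = 0.969 Ω

0.969 Ω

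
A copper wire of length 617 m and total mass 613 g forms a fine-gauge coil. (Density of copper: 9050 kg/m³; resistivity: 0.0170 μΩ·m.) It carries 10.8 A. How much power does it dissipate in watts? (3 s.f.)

11100 W

ρ = 0.0170 μΩ·m = 1.70×10^-8 Ω·m
A = m/(density·L) = 0.613/(9050×617) = 1.0978e-07 m²
R = ρL/A = (1.70×10^-8)(617)/(1.0978e-07) = 95.54 Ω
P = I²R = (10.8)² × 95.54 = 11100 W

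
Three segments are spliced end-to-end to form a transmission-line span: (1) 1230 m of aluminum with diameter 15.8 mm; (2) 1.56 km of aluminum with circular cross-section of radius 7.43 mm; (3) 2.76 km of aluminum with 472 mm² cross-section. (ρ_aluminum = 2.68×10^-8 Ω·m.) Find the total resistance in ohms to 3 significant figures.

Seg 1: A = π(d/2)² = π(7.9000e-03 m)² = 1.961e-04 m²
R_1 = (2.68×10^-8)(1230)/(1.961e-04) = 0.1681 Ω
Seg 2: A = πr² = π(7.4300e-03 m)² = 1.734e-04 m²
R_2 = (2.68×10^-8)(1560)/(1.734e-04) = 0.2411 Ω
Seg 3: A = 472 mm² = 4.720e-04 m²
R_3 = (2.68×10^-8)(2760)/(4.720e-04) = 0.1567 Ω
R_total = R_1 + R_2 + R_3 = 0.566 Ω

0.566 Ω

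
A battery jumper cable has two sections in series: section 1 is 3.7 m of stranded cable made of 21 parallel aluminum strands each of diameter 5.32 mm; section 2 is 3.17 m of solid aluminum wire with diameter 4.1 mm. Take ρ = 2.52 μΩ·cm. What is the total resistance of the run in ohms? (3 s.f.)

ρ = 2.52 μΩ·cm = 2.52×10^-8 Ω·m
Section 1: A_strand = π(2.6600e-03)² = 2.223e-05 m²; R₁ = ρL/(N·A_s) = (2.52×10^-8)(3.7)/(21×2.223e-05) = 1.997×10^-4 Ω
Section 2: A = π(d/2)² = π(2.0500e-03 m)² = 1.320e-05 m²
R₂ = (2.52×10^-8)(3.17)/(1.320e-05) = 0.006051 Ω
R = R₁ + R₂ = 0.00625 Ω

0.00625 Ω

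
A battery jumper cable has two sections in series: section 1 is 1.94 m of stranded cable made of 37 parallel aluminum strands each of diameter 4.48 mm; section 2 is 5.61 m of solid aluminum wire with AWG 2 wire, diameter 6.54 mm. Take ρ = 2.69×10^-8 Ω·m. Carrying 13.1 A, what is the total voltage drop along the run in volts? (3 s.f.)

Section 1: A_strand = π(2.2400e-03)² = 1.576e-05 m²; R₁ = ρL/(N·A_s) = (2.69×10^-8)(1.94)/(37×1.576e-05) = 8.948×10^-5 Ω
Section 2: A = π(6.54/2 mm)² = π(3.2700e-03 m)² = 3.359e-05 m²
R₂ = (2.69×10^-8)(5.61)/(3.359e-05) = 0.004492 Ω
R = R₁ + R₂ = 0.004582 Ω
V = IR = 13.1 × 0.004582 = 0.0600 V

0.0600 V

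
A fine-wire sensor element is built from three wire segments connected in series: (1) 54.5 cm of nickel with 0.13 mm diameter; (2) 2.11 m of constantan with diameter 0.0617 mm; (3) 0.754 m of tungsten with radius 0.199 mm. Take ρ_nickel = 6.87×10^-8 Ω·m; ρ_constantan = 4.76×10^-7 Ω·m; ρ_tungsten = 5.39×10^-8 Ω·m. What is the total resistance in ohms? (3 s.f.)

339 Ω

Seg 1: A = π(d/2)² = π(6.5000e-05 m)² = 1.327e-08 m²
R_1 = (6.87×10^-8)(0.545)/(1.327e-08) = 2.821 Ω
Seg 2: A = π(d/2)² = π(3.0850e-05 m)² = 2.990e-09 m²
R_2 = (4.76×10^-7)(2.11)/(2.990e-09) = 335.9 Ω
Seg 3: A = πr² = π(1.9900e-04 m)² = 1.244e-07 m²
R_3 = (5.39×10^-8)(0.754)/(1.244e-07) = 0.3267 Ω
R_total = R_1 + R_2 + R_3 = 339 Ω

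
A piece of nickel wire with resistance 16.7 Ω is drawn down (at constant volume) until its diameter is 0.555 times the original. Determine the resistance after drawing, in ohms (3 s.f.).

176 Ω

Volume constant ⇒ L' = L/r² with r = 0.555. R' = ρL'/A' = ρ(L/r²)/(πr²d₀²/4) = R/r⁴.
R' = 10.54 × 16.7 = 176 Ω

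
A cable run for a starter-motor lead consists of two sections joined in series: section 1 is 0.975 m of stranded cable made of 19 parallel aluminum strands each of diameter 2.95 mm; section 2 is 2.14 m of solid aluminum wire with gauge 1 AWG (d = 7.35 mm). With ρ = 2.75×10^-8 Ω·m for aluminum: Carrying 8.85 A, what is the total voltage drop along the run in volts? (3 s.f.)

0.0141 V

Section 1: A_strand = π(1.4750e-03)² = 6.835e-06 m²; R₁ = ρL/(N·A_s) = (2.75×10^-8)(0.975)/(19×6.835e-06) = 2.065×10^-4 Ω
Section 2: A = π(7.35/2 mm)² = π(3.6750e-03 m)² = 4.243e-05 m²
R₂ = (2.75×10^-8)(2.14)/(4.243e-05) = 0.001387 Ω
R = R₁ + R₂ = 0.001593 Ω
V = IR = 8.85 × 0.001593 = 0.0141 V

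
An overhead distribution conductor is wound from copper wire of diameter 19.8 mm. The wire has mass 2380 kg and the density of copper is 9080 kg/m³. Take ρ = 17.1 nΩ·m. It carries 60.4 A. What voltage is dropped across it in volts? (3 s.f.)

ρ = 17.1 nΩ·m = 1.71×10^-8 Ω·m
A = π(d/2)² = π(9.9000e-03 m)² = 3.0791e-04 m²
L = m/(density·A) = 2380/(9080×3.0791e-04) = 851.3 m
R = ρL/A = (1.71×10^-8)(851.3)/(3.0791e-04) = 0.04728 Ω
V = IR = 60.4 × 0.04728 = 2.86 V

2.86 V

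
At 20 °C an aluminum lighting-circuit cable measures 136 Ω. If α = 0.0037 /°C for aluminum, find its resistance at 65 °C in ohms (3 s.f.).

ΔT = 65 − 20 = 45 °C
R = R₀(1 + αΔT) = 136 × (1 + 0.0037×45) = 136 × 1.167 = 159 Ω

159 Ω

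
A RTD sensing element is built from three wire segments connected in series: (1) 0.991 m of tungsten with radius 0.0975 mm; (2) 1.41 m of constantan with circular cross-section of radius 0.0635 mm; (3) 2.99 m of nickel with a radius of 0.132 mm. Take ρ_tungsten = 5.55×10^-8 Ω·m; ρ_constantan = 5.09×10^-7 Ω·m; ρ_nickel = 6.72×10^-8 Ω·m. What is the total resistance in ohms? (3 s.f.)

62.2 Ω

Seg 1: A = πr² = π(9.7500e-05 m)² = 2.986e-08 m²
R_1 = (5.55×10^-8)(0.991)/(2.986e-08) = 1.842 Ω
Seg 2: A = πr² = π(6.3500e-05 m)² = 1.267e-08 m²
R_2 = (5.09×10^-7)(1.41)/(1.267e-08) = 56.66 Ω
Seg 3: A = πr² = π(1.3200e-04 m)² = 5.474e-08 m²
R_3 = (6.72×10^-8)(2.99)/(5.474e-08) = 3.671 Ω
R_total = R_1 + R_2 + R_3 = 62.2 Ω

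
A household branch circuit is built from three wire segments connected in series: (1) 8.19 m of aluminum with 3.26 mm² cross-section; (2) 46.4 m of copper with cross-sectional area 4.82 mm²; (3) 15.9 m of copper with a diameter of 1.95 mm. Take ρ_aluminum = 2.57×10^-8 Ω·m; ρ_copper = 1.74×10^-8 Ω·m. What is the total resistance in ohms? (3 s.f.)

0.325 Ω

Seg 1: A = 3.26 mm² = 3.260e-06 m²
R_1 = (2.57×10^-8)(8.19)/(3.260e-06) = 0.06457 Ω
Seg 2: A = 4.82 mm² = 4.820e-06 m²
R_2 = (1.74×10^-8)(46.4)/(4.820e-06) = 0.1675 Ω
Seg 3: A = π(d/2)² = π(9.7500e-04 m)² = 2.986e-06 m²
R_3 = (1.74×10^-8)(15.9)/(2.986e-06) = 0.09264 Ω
R_total = R_1 + R_2 + R_3 = 0.325 Ω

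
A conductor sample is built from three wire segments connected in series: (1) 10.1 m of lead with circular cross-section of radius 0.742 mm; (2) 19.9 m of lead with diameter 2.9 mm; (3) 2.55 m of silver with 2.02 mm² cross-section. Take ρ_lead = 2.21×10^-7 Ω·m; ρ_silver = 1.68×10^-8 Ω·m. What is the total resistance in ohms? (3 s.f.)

1.98 Ω

Seg 1: A = πr² = π(7.4200e-04 m)² = 1.730e-06 m²
R_1 = (2.21×10^-7)(10.1)/(1.730e-06) = 1.29 Ω
Seg 2: A = π(d/2)² = π(1.4500e-03 m)² = 6.605e-06 m²
R_2 = (2.21×10^-7)(19.9)/(6.605e-06) = 0.6658 Ω
Seg 3: A = 2.02 mm² = 2.020e-06 m²
R_3 = (1.68×10^-8)(2.55)/(2.020e-06) = 0.02121 Ω
R_total = R_1 + R_2 + R_3 = 1.98 Ω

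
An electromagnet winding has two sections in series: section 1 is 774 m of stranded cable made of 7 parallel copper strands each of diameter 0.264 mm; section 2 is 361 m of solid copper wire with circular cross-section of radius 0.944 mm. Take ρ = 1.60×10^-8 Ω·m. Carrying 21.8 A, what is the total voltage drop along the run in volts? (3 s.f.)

750 V

Section 1: A_strand = π(1.3200e-04)² = 5.474e-08 m²; R₁ = ρL/(N·A_s) = (1.60×10^-8)(774)/(7×5.474e-08) = 32.32 Ω
Section 2: A = πr² = π(9.4400e-04 m)² = 2.800e-06 m²
R₂ = (1.60×10^-8)(361)/(2.800e-06) = 2.063 Ω
R = R₁ + R₂ = 34.38 Ω
V = IR = 21.8 × 34.38 = 750 V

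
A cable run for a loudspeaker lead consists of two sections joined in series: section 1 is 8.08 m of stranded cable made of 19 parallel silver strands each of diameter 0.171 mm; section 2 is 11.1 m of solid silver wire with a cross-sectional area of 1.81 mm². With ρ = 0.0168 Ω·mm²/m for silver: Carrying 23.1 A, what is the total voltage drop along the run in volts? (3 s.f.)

ρ = 0.0168 Ω·mm²/m = 1.68×10^-8 Ω·m
Section 1: A_strand = π(8.5500e-05)² = 2.297e-08 m²; R₁ = ρL/(N·A_s) = (1.68×10^-8)(8.08)/(19×2.297e-08) = 0.3111 Ω
Section 2: A = 1.81 mm² = 1.810e-06 m²
R₂ = (1.68×10^-8)(11.1)/(1.810e-06) = 0.103 Ω
R = R₁ + R₂ = 0.4141 Ω
V = IR = 23.1 × 0.4141 = 9.57 V

9.57 V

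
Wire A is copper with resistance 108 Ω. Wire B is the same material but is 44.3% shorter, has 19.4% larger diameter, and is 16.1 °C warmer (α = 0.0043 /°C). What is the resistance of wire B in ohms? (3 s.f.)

R ∝ ρL/d² with ρ ∝ (1+αΔT), so R_B/R_A = (1 − 44.3/100) × (1 + 19.4/100)⁻² × (1 + 0.0043×16.1)
= 0.557 × 0.7014 × 1.069 = 0.4178
R_B = 0.4178 × 108 = 45.1 Ω

45.1 Ω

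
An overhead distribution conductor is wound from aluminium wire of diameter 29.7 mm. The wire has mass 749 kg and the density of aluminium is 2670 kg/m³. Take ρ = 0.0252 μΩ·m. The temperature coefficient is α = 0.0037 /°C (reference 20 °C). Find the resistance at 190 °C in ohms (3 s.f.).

ρ = 0.0252 μΩ·m = 2.52×10^-8 Ω·m
A = π(d/2)² = π(1.4850e-02 m)² = 6.9279e-04 m²
L = m/(density·A) = 749/(2670×6.9279e-04) = 404.9 m
R = ρL/A = (2.52×10^-8)(404.9)/(6.9279e-04) = 0.01473 Ω
R(190 °C) = 0.01473 × (1 + 0.0037×170) = 0.0240 Ω

0.0240 Ω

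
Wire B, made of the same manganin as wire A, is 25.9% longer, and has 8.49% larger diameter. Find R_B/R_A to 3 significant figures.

1.07

R ∝ L/d², so R_B/R_A = (1 + 25.9/100) × (1 + 8.49/100)⁻²
= 1.259 × 0.8496 = 1.07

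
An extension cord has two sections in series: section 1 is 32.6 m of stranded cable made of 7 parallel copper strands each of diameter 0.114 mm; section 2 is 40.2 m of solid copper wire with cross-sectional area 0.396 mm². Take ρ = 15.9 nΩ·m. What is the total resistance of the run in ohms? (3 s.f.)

ρ = 15.9 nΩ·m = 1.59×10^-8 Ω·m
Section 1: A_strand = π(5.7000e-05)² = 1.021e-08 m²; R₁ = ρL/(N·A_s) = (1.59×10^-8)(32.6)/(7×1.021e-08) = 7.255 Ω
Section 2: A = 0.396 mm² = 3.960e-07 m²
R₂ = (1.59×10^-8)(40.2)/(3.960e-07) = 1.614 Ω
R = R₁ + R₂ = 8.87 Ω

8.87 Ω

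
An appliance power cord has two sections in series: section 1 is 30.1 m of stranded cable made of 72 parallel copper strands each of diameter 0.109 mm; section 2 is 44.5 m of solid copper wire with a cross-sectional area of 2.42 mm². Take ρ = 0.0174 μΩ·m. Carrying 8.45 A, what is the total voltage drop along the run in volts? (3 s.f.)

ρ = 0.0174 μΩ·m = 1.74×10^-8 Ω·m
Section 1: A_strand = π(5.4500e-05)² = 9.331e-09 m²; R₁ = ρL/(N·A_s) = (1.74×10^-8)(30.1)/(72×9.331e-09) = 0.7795 Ω
Section 2: A = 2.42 mm² = 2.420e-06 m²
R₂ = (1.74×10^-8)(44.5)/(2.420e-06) = 0.32 Ω
R = R₁ + R₂ = 1.1 Ω
V = IR = 8.45 × 1.1 = 9.29 V

9.29 V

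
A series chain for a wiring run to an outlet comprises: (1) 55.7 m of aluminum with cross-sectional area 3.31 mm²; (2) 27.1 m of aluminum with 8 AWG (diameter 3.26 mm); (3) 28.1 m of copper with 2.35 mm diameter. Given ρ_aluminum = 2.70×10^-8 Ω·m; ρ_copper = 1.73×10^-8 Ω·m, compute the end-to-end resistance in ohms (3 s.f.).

Seg 1: A = 3.31 mm² = 3.310e-06 m²
R_1 = (2.70×10^-8)(55.7)/(3.310e-06) = 0.4544 Ω
Seg 2: A = π(3.26/2 mm)² = π(1.6300e-03 m)² = 8.347e-06 m²
R_2 = (2.70×10^-8)(27.1)/(8.347e-06) = 0.08766 Ω
Seg 3: A = π(d/2)² = π(1.1750e-03 m)² = 4.337e-06 m²
R_3 = (1.73×10^-8)(28.1)/(4.337e-06) = 0.1121 Ω
R_total = R_1 + R_2 + R_3 = 0.654 Ω

0.654 Ω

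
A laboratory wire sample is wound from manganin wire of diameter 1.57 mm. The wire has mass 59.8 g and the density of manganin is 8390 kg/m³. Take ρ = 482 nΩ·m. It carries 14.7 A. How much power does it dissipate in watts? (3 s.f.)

198 W

ρ = 482 nΩ·m = 4.82×10^-7 Ω·m
A = π(d/2)² = π(7.8500e-04 m)² = 1.9359e-06 m²
L = m/(density·A) = 0.0598/(8390×1.9359e-06) = 3.682 m
R = ρL/A = (4.82×10^-7)(3.682)/(1.9359e-06) = 0.9167 Ω
P = I²R = (14.7)² × 0.9167 = 198 W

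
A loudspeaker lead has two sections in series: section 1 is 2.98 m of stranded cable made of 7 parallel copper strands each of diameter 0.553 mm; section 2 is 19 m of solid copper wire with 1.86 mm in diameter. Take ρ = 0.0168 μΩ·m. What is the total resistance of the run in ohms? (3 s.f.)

0.147 Ω

ρ = 0.0168 μΩ·m = 1.68×10^-8 Ω·m
Section 1: A_strand = π(2.7650e-04)² = 2.402e-07 m²; R₁ = ρL/(N·A_s) = (1.68×10^-8)(2.98)/(7×2.402e-07) = 0.02978 Ω
Section 2: A = π(d/2)² = π(9.3000e-04 m)² = 2.717e-06 m²
R₂ = (1.68×10^-8)(19)/(2.717e-06) = 0.1175 Ω
R = R₁ + R₂ = 0.147 Ω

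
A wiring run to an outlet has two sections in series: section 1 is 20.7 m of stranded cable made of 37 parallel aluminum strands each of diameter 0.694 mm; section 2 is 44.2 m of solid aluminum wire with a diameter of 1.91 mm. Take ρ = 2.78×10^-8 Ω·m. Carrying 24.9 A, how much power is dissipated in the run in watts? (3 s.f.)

Section 1: A_strand = π(3.4700e-04)² = 3.783e-07 m²; R₁ = ρL/(N·A_s) = (2.78×10^-8)(20.7)/(37×3.783e-07) = 0.04112 Ω
Section 2: A = π(d/2)² = π(9.5500e-04 m)² = 2.865e-06 m²
R₂ = (2.78×10^-8)(44.2)/(2.865e-06) = 0.4289 Ω
R = R₁ + R₂ = 0.47 Ω
P = I²R = (24.9)² × 0.47 = 291 W

291 W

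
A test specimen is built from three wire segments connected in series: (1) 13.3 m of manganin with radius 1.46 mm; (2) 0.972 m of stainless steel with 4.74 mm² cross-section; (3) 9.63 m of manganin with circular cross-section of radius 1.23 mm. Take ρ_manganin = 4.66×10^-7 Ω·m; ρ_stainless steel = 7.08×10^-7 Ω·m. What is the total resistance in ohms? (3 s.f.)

Seg 1: A = πr² = π(1.4600e-03 m)² = 6.697e-06 m²
R_1 = (4.66×10^-7)(13.3)/(6.697e-06) = 0.9255 Ω
Seg 2: A = 4.74 mm² = 4.740e-06 m²
R_2 = (7.08×10^-7)(0.972)/(4.740e-06) = 0.1452 Ω
Seg 3: A = πr² = π(1.2300e-03 m)² = 4.753e-06 m²
R_3 = (4.66×10^-7)(9.63)/(4.753e-06) = 0.9442 Ω
R_total = R_1 + R_2 + R_3 = 2.01 Ω

2.01 Ω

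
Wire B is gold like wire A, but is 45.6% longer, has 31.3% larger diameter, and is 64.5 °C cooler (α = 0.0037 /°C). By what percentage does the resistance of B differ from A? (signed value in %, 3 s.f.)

-35.7%

R ∝ ρL/d² with ρ ∝ (1+αΔT), so R_B/R_A = (1 + 45.6/100) × (1 + 31.3/100)⁻² × (1 − 0.0037×64.5)
= 1.456 × 0.5801 × 0.7613 = 0.643
(R_B − R_A)/R_A = 0.643 − 1 = -35.7%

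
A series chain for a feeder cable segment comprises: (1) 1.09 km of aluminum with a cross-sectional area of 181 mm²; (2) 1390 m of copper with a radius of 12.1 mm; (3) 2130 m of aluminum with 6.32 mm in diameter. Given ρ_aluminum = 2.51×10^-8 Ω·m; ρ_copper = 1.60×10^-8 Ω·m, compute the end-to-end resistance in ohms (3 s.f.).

1.90 Ω

Seg 1: A = 181 mm² = 1.810e-04 m²
R_1 = (2.51×10^-8)(1090)/(1.810e-04) = 0.1512 Ω
Seg 2: A = πr² = π(1.2100e-02 m)² = 4.600e-04 m²
R_2 = (1.60×10^-8)(1390)/(4.600e-04) = 0.04835 Ω
Seg 3: A = π(d/2)² = π(3.1600e-03 m)² = 3.137e-05 m²
R_3 = (2.51×10^-8)(2130)/(3.137e-05) = 1.704 Ω
R_total = R_1 + R_2 + R_3 = 1.90 Ω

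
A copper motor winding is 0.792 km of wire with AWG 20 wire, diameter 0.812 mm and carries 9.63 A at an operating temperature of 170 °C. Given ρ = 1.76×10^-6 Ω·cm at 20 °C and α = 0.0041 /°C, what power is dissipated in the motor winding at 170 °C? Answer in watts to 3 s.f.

4030 W

ρ = 1.76×10^-6 Ω·cm = 1.76×10^-8 Ω·m
A = π(0.812/2 mm)² = π(4.0600e-04 m)² = 5.178e-07 m²
R₍20₎ = ρL/A = (1.76×10^-8)(792)/(5.178e-07) = 26.92 Ω
R₍170₎ = R₍20₎(1 + αΔT) = 26.92 × (1 + 0.0041×150) = 43.47 Ω
P = I²R = (9.63)² × 43.47 = 4030 W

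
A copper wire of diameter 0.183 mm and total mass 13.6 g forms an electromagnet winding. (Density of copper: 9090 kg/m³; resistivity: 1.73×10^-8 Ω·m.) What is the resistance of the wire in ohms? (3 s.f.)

37.4 Ω

A = π(d/2)² = π(9.1500e-05 m)² = 2.6302e-08 m²
L = m/(density·A) = 0.0136/(9090×2.6302e-08) = 56.88 m
R = ρL/A = (1.73×10^-8)(56.88)/(2.6302e-08) = 37.4 Ω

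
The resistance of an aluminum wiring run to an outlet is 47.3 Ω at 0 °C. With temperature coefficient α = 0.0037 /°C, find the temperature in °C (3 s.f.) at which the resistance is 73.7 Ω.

151 °C

R = R₀(1 + α(T − T₀)) ⇒ T = T₀ + (R/R₀ − 1)/α
T = 0 + (73.7/47.3 − 1)/0.0037 = 0 + (0.5581)/0.0037 = 151 °C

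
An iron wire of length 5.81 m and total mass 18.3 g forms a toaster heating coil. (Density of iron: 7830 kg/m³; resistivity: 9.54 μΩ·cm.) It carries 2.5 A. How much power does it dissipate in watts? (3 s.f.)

ρ = 9.54 μΩ·cm = 9.54×10^-8 Ω·m
A = m/(density·L) = 0.0183/(7830×5.81) = 4.0227e-07 m²
R = ρL/A = (9.54×10^-8)(5.81)/(4.0227e-07) = 1.378 Ω
P = I²R = (2.5)² × 1.378 = 8.61 W

8.61 W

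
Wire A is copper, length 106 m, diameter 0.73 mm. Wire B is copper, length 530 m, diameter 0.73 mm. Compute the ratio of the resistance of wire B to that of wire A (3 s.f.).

R ∝ ρL/d², so R_B/R_A = (L_B/L_A)
= (530/106) = 5.00

5.00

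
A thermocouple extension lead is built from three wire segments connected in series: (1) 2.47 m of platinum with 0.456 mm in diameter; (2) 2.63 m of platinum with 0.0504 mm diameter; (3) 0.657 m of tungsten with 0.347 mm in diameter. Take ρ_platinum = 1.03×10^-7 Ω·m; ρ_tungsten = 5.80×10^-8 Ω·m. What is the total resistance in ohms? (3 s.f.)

138 Ω

Seg 1: A = π(d/2)² = π(2.2800e-04 m)² = 1.633e-07 m²
R_1 = (1.03×10^-7)(2.47)/(1.633e-07) = 1.558 Ω
Seg 2: A = π(d/2)² = π(2.5200e-05 m)² = 1.995e-09 m²
R_2 = (1.03×10^-7)(2.63)/(1.995e-09) = 135.8 Ω
Seg 3: A = π(d/2)² = π(1.7350e-04 m)² = 9.457e-08 m²
R_3 = (5.80×10^-8)(0.657)/(9.457e-08) = 0.4029 Ω
R_total = R_1 + R_2 + R_3 = 138 Ω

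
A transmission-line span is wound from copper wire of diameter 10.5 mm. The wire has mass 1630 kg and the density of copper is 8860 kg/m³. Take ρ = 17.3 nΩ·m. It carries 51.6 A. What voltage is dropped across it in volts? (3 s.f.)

21.9 V

ρ = 17.3 nΩ·m = 1.73×10^-8 Ω·m
A = π(d/2)² = π(5.2500e-03 m)² = 8.6590e-05 m²
L = m/(density·A) = 1630/(8860×8.6590e-05) = 2125 m
R = ρL/A = (1.73×10^-8)(2125)/(8.6590e-05) = 0.4245 Ω
V = IR = 51.6 × 0.4245 = 21.9 V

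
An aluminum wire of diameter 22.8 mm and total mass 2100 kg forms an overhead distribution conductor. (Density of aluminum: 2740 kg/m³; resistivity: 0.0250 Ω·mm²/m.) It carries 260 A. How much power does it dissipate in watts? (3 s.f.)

7770 W

ρ = 0.0250 Ω·mm²/m = 2.50×10^-8 Ω·m
A = π(d/2)² = π(1.1400e-02 m)² = 4.0828e-04 m²
L = m/(density·A) = 2100/(2740×4.0828e-04) = 1877 m
R = ρL/A = (2.50×10^-8)(1877)/(4.0828e-04) = 0.1149 Ω
P = I²R = (260)² × 0.1149 = 7770 W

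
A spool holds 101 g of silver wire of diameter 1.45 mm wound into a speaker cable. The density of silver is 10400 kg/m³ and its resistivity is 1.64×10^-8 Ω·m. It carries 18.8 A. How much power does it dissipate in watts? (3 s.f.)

20.6 W

A = π(d/2)² = π(7.2500e-04 m)² = 1.6513e-06 m²
L = m/(density·A) = 0.101/(10400×1.6513e-06) = 5.881 m
R = ρL/A = (1.64×10^-8)(5.881)/(1.6513e-06) = 0.05841 Ω
P = I²R = (18.8)² × 0.05841 = 20.6 W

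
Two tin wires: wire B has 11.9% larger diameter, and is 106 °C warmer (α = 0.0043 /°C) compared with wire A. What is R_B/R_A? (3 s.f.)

R ∝ ρL/d² with ρ ∝ (1+αΔT), so R_B/R_A = (1 + 11.9/100)⁻² × (1 + 0.0043×106)
= 0.7986 × 1.456 = 1.16

1.16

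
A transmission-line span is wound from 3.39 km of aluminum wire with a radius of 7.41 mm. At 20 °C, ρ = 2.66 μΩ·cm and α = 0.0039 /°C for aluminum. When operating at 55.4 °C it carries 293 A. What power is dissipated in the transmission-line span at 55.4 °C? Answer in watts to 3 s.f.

ρ = 2.66 μΩ·cm = 2.66×10^-8 Ω·m
A = πr² = π(7.4100e-03 m)² = 1.725e-04 m²
R₍20₎ = ρL/A = (2.66×10^-8)(3390)/(1.725e-04) = 0.5228 Ω
R₍55.4₎ = R₍20₎(1 + αΔT) = 0.5228 × (1 + 0.0039×35.4) = 0.5949 Ω
P = I²R = (293)² × 0.5949 = 51100 W

51100 W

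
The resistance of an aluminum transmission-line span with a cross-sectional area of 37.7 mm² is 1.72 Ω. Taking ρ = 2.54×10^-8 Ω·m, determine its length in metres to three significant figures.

A = 37.7 mm² = 3.770e-05 m²
L = RA/ρ = (1.72)(3.770e-05)/(2.54×10^-8) = 2550 m

2550 m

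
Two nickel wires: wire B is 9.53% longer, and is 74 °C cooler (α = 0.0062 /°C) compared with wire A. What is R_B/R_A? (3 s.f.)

R ∝ ρL/d² with ρ ∝ (1+αΔT), so R_B/R_A = (1 + 9.53/100) × (1 − 0.0062×74)
= 1.095 × 0.5412 = 0.593

0.593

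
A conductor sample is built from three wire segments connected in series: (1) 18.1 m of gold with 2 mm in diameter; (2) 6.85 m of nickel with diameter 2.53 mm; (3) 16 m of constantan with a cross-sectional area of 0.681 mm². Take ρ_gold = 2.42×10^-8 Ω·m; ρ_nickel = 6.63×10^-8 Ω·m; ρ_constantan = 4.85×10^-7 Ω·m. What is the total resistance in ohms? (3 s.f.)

11.6 Ω

Seg 1: A = π(d/2)² = π(1.0000e-03 m)² = 3.142e-06 m²
R_1 = (2.42×10^-8)(18.1)/(3.142e-06) = 0.1394 Ω
Seg 2: A = π(d/2)² = π(1.2650e-03 m)² = 5.027e-06 m²
R_2 = (6.63×10^-8)(6.85)/(5.027e-06) = 0.09034 Ω
Seg 3: A = 0.681 mm² = 6.810e-07 m²
R_3 = (4.85×10^-7)(16)/(6.810e-07) = 11.4 Ω
R_total = R_1 + R_2 + R_3 = 11.6 Ω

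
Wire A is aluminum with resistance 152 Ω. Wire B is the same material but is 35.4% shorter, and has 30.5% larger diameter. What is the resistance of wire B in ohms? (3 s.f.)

R ∝ L/d², so R_B/R_A = (1 − 35.4/100) × (1 + 30.5/100)⁻²
= 0.646 × 0.5872 = 0.3793
R_B = 0.3793 × 152 = 57.7 Ω

57.7 Ω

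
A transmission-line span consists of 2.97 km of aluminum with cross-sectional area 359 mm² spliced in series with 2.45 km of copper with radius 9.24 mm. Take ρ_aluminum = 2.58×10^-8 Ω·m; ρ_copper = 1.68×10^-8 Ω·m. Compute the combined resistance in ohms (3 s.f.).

Segment 1: A = 359 mm² = 3.590e-04 m²
R₁ = ρL/A = (2.58×10^-8)(2970)/(3.590e-04) = 0.2134 Ω
Segment 2: A = πr² = π(9.2400e-03 m)² = 2.682e-04 m²
R₂ = (1.68×10^-8)(2450)/(2.682e-04) = 0.1535 Ω
R = R₁ + R₂ = 0.367 Ω

0.367 Ω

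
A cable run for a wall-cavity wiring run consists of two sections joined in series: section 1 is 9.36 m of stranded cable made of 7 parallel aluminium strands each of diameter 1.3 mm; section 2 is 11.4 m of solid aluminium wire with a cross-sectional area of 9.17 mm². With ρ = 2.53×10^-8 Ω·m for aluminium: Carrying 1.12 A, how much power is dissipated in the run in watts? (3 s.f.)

0.0714 W

Section 1: A_strand = π(6.5000e-04)² = 1.327e-06 m²; R₁ = ρL/(N·A_s) = (2.53×10^-8)(9.36)/(7×1.327e-06) = 0.02549 Ω
Section 2: A = 9.17 mm² = 9.170e-06 m²
R₂ = (2.53×10^-8)(11.4)/(9.170e-06) = 0.03145 Ω
R = R₁ + R₂ = 0.05694 Ω
P = I²R = (1.12)² × 0.05694 = 0.0714 W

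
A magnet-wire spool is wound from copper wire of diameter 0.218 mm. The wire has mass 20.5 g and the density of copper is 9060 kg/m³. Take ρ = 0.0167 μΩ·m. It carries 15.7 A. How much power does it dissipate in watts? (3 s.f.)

6690 W

ρ = 0.0167 μΩ·m = 1.67×10^-8 Ω·m
A = π(d/2)² = π(1.0900e-04 m)² = 3.7325e-08 m²
L = m/(density·A) = 0.0205/(9060×3.7325e-08) = 60.62 m
R = ρL/A = (1.67×10^-8)(60.62)/(3.7325e-08) = 27.12 Ω
P = I²R = (15.7)² × 27.12 = 6690 W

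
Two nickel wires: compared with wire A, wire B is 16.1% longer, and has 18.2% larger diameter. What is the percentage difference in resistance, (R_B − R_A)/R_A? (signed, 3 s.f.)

-16.9%

R ∝ L/d², so R_B/R_A = (1 + 16.1/100) × (1 + 18.2/100)⁻²
= 1.161 × 0.7158 = 0.831
(R_B − R_A)/R_A = 0.831 − 1 = -16.9%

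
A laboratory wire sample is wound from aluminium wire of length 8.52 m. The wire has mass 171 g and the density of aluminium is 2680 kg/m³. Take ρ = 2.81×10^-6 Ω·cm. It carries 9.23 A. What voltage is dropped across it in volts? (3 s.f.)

ρ = 2.81×10^-6 Ω·cm = 2.81×10^-8 Ω·m
A = m/(density·L) = 0.171/(2680×8.52) = 7.4890e-06 m²
R = ρL/A = (2.81×10^-8)(8.52)/(7.4890e-06) = 0.03197 Ω
V = IR = 9.23 × 0.03197 = 0.295 V

0.295 V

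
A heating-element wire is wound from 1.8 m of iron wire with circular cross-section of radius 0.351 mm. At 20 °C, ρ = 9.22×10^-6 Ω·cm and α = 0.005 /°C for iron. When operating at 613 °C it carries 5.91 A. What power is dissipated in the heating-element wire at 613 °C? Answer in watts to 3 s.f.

59.4 W

ρ = 9.22×10^-6 Ω·cm = 9.22×10^-8 Ω·m
A = πr² = π(3.5100e-04 m)² = 3.870e-07 m²
R₍20₎ = ρL/A = (9.22×10^-8)(1.8)/(3.870e-07) = 0.4288 Ω
R₍613₎ = R₍20₎(1 + αΔT) = 0.4288 × (1 + 0.005×593) = 1.7 Ω
P = I²R = (5.91)² × 1.7 = 59.4 W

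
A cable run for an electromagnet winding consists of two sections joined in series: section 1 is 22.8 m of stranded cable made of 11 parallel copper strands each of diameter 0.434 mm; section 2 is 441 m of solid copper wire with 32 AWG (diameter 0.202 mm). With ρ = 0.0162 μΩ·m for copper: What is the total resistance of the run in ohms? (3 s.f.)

ρ = 0.0162 μΩ·m = 1.62×10^-8 Ω·m
Section 1: A_strand = π(2.1700e-04)² = 1.479e-07 m²; R₁ = ρL/(N·A_s) = (1.62×10^-8)(22.8)/(11×1.479e-07) = 0.227 Ω
Section 2: A = π(0.202/2 mm)² = π(1.0100e-04 m)² = 3.205e-08 m²
R₂ = (1.62×10^-8)(441)/(3.205e-08) = 222.9 Ω
R = R₁ + R₂ = 223 Ω

223 Ω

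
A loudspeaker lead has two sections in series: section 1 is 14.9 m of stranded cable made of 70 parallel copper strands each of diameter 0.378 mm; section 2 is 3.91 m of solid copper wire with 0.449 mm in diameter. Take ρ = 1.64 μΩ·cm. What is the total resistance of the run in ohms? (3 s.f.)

ρ = 1.64 μΩ·cm = 1.64×10^-8 Ω·m
Section 1: A_strand = π(1.8900e-04)² = 1.122e-07 m²; R₁ = ρL/(N·A_s) = (1.64×10^-8)(14.9)/(70×1.122e-07) = 0.03111 Ω
Section 2: A = π(d/2)² = π(2.2450e-04 m)² = 1.583e-07 m²
R₂ = (1.64×10^-8)(3.91)/(1.583e-07) = 0.405 Ω
R = R₁ + R₂ = 0.436 Ω

0.436 Ω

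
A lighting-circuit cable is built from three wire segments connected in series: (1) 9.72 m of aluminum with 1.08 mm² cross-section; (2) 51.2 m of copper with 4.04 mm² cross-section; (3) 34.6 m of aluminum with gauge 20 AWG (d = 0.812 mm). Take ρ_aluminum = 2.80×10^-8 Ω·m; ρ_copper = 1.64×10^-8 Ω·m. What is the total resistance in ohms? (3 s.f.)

2.33 Ω

Seg 1: A = 1.08 mm² = 1.080e-06 m²
R_1 = (2.80×10^-8)(9.72)/(1.080e-06) = 0.252 Ω
Seg 2: A = 4.04 mm² = 4.040e-06 m²
R_2 = (1.64×10^-8)(51.2)/(4.040e-06) = 0.2078 Ω
Seg 3: A = π(0.812/2 mm)² = π(4.0600e-04 m)² = 5.178e-07 m²
R_3 = (2.80×10^-8)(34.6)/(5.178e-07) = 1.871 Ω
R_total = R_1 + R_2 + R_3 = 2.33 Ω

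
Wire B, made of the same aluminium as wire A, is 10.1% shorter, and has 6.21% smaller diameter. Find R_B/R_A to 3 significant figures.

R ∝ L/d², so R_B/R_A = (1 − 10.1/100) × (1 − 6.21/100)⁻²
= 0.899 × 1.137 = 1.02

1.02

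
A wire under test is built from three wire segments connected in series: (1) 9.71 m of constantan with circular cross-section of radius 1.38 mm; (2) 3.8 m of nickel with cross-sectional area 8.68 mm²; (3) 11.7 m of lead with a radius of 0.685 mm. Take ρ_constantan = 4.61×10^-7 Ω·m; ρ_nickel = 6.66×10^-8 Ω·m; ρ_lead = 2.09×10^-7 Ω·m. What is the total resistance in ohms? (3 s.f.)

Seg 1: A = πr² = π(1.3800e-03 m)² = 5.983e-06 m²
R_1 = (4.61×10^-7)(9.71)/(5.983e-06) = 0.7482 Ω
Seg 2: A = 8.68 mm² = 8.680e-06 m²
R_2 = (6.66×10^-8)(3.8)/(8.680e-06) = 0.02916 Ω
Seg 3: A = πr² = π(6.8500e-04 m)² = 1.474e-06 m²
R_3 = (2.09×10^-7)(11.7)/(1.474e-06) = 1.659 Ω
R_total = R_1 + R_2 + R_3 = 2.44 Ω

2.44 Ω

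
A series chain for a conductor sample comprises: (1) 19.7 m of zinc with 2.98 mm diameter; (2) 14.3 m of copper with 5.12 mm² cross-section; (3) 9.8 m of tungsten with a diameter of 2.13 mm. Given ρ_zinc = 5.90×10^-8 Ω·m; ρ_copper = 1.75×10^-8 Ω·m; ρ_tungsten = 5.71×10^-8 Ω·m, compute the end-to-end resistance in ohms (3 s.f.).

Seg 1: A = π(d/2)² = π(1.4900e-03 m)² = 6.975e-06 m²
R_1 = (5.90×10^-8)(19.7)/(6.975e-06) = 0.1666 Ω
Seg 2: A = 5.12 mm² = 5.120e-06 m²
R_2 = (1.75×10^-8)(14.3)/(5.120e-06) = 0.04888 Ω
Seg 3: A = π(d/2)² = π(1.0650e-03 m)² = 3.563e-06 m²
R_3 = (5.71×10^-8)(9.8)/(3.563e-06) = 0.157 Ω
R_total = R_1 + R_2 + R_3 = 0.373 Ω

0.373 Ω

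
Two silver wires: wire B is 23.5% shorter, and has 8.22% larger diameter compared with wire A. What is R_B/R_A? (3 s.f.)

R ∝ L/d², so R_B/R_A = (1 − 23.5/100) × (1 + 8.22/100)⁻²
= 0.765 × 0.8539 = 0.653

0.653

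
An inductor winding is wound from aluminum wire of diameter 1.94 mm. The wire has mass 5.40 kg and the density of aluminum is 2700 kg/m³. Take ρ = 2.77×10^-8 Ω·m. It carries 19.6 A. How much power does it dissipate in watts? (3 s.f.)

A = π(d/2)² = π(9.7000e-04 m)² = 2.9559e-06 m²
L = m/(density·A) = 5.4/(2700×2.9559e-06) = 676.6 m
R = ρL/A = (2.77×10^-8)(676.6)/(2.9559e-06) = 6.34 Ω
P = I²R = (19.6)² × 6.34 = 2440 W

2440 W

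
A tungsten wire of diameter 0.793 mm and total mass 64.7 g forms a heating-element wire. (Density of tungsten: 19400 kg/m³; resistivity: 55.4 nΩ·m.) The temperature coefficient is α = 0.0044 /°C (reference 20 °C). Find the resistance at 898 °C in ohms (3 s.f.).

3.68 Ω

ρ = 55.4 nΩ·m = 5.54×10^-8 Ω·m
A = π(d/2)² = π(3.9650e-04 m)² = 4.9390e-07 m²
L = m/(density·A) = 0.0647/(19400×4.9390e-07) = 6.753 m
R = ρL/A = (5.54×10^-8)(6.753)/(4.9390e-07) = 0.7574 Ω
R(898 °C) = 0.7574 × (1 + 0.0044×878) = 3.68 Ω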